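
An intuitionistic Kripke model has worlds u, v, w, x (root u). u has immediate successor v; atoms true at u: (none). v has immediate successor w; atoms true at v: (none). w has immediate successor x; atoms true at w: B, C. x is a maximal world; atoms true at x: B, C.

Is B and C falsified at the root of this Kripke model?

Yes

u does not force B and C since u fails B.
So the root u does not force B and C; the model is a countermodel.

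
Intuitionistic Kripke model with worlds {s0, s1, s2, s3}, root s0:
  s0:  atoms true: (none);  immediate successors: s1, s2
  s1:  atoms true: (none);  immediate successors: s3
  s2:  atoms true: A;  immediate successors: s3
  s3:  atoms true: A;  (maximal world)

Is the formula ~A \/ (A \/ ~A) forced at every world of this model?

No

Not every world: s0 ||-/- ~A \/ (A \/ ~A).
s0 ||-/- ~A \/ (A \/ ~A): neither disjunct is forced at s0.
s0 ||-/- ~A since s2 is accessible from s0 and s2 ||- A.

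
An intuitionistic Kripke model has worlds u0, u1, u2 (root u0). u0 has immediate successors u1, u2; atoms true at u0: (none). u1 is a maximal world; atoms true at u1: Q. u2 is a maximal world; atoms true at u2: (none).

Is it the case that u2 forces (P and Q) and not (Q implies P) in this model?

No

u2 does not force (P and Q) and not (Q implies P) since u2 fails P and Q.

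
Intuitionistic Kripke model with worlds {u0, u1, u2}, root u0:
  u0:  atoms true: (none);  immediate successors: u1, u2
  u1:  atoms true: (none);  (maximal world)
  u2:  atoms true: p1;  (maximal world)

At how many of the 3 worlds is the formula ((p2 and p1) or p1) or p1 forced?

1

u0: does not force it — u0 does not force ((p2 and p1) or p1) or p1: neither disjunct is forced at u0.
u1: does not force it.
u2: forces it.
Worlds forcing the formula: {u2}.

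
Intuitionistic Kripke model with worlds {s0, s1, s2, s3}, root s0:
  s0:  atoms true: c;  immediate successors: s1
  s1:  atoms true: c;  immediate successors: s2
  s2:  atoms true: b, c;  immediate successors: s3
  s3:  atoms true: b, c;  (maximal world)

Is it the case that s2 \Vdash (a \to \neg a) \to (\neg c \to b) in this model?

s2 \Vdash (a \to \neg a) \to (\neg c \to b): every world accessible from s2 that forces a \to \neg a (namely s2, s3) also forces \neg c \to b.

Yes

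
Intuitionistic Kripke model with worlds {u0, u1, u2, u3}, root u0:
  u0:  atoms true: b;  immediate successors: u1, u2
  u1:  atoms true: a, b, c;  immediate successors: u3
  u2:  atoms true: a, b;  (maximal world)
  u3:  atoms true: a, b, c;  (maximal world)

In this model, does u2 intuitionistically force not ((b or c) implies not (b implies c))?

u2 does not force not ((b or c) implies not (b implies c)) since u2 is accessible from u2 and u2 forces (b or c) implies not (b implies c).
u2 forces (b or c) implies not (b implies c): every world accessible from u2 that forces b or c (namely u2) also forces not (b implies c).

No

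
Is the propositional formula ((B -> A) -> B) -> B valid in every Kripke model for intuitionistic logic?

This is Peirce's law, which is not intuitionistically valid.
A Kripke countermodel: worlds u0, u1; order generated by u0 <= u1; atoms true at each world — u0:{}; u1:{B}.
u0 ||-/- ((B -> A) -> B) -> B: already at u0 itself, u0 ||- (B -> A) -> B but u0 ||-/- B.
u0 lacks atom B, so u0 ||-/- B.
So the root u0 does not force the formula.

No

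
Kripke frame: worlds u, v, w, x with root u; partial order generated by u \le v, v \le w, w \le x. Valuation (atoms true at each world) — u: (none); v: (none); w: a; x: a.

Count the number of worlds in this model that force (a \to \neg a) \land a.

0

u: does not force it — u \nVdash (a \to \neg a) \land a since u fails a \to \neg a.
v: does not force it — v \nVdash (a \to \neg a) \land a since v fails a \to \neg a.
w: does not force it — w \nVdash (a \to \neg a) \land a since w fails a \to \neg a.
x: does not force it.
Worlds forcing the formula: { }.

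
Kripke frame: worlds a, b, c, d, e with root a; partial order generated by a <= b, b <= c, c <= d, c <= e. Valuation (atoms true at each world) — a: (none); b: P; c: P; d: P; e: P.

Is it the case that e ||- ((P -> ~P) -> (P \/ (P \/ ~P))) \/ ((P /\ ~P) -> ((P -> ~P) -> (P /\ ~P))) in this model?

Yes

e ||- ((P -> ~P) -> (P \/ (P \/ ~P))) \/ ((P /\ ~P) -> ((P -> ~P) -> (P /\ ~P))) via the disjunct (P -> ~P) -> (P \/ (P \/ ~P)).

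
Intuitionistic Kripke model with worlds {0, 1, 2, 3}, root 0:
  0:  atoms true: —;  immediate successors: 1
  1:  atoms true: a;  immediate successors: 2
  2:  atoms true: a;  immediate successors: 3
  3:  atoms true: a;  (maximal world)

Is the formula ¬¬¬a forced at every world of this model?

No

Not every world: 0 ⊮ ¬¬¬a.
0 ⊮ ¬¬¬a since 0 is accessible from 0 and 0 ⊩ ¬¬a.
0 ⊩ ¬¬a: no world accessible from 0 forces ¬a.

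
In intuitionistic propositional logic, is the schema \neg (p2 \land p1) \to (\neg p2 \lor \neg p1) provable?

This is the constructively invalid direction of De Morgan's law for conjunction, which is not intuitionistically valid.
A Kripke countermodel: worlds w0, w1, w2; order generated by w0 \le w1, w0 \le w2; atoms true at each world — w0:{}; w1:{p2}; w2:{p1}.
w0 \nVdash \neg (p2 \land p1) \to (\neg p2 \lor \neg p1): already at w0 itself, w0 \Vdash \neg (p2 \land p1) but w0 \nVdash \neg p2 \lor \neg p1.
w0 \nVdash \neg p2 \lor \neg p1: neither disjunct is forced at w0.
w0 \nVdash \neg p2 since w1 is accessible from w0 and w1 \Vdash p2.
So the root w0 does not force the formula.

No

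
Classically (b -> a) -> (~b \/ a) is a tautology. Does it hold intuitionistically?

This is the material-implication-as-disjunction principle, which is not intuitionistically valid.
A Kripke countermodel: worlds 0, 1; order generated by 0 <= 1; atoms true at each world — 0:{}; 1:{a,b}.
0 ||-/- (b -> a) -> (~b \/ a): already at 0 itself, 0 ||- b -> a but 0 ||-/- ~b \/ a.
0 ||-/- ~b \/ a: neither disjunct is forced at 0.
0 ||-/- ~b since 1 is accessible from 0 and 1 ||- b.
So the root 0 does not force the formula.

No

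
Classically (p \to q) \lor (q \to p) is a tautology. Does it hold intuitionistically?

This is the Gödel–Dummett linearity axiom, which is not intuitionistically valid.
A Kripke countermodel: worlds 0, 1, 2; order generated by 0 \le 1, 0 \le 2; atoms true at each world — 0:{}; 1:{p}; 2:{q}.
0 \nVdash (p \to q) \lor (q \to p): neither disjunct is forced at 0.
0 \nVdash p \to q: at the accessible world 1, 1 \Vdash p but 1 \nVdash q.
1 lacks atom q, so 1 \nVdash q.
So the root 0 does not force the formula.

No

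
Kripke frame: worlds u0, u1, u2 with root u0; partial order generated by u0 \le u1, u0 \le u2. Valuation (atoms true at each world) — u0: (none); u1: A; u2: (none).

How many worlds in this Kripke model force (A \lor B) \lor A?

u0: does not force it — u0 \nVdash (A \lor B) \lor A: neither disjunct is forced at u0.
u1: forces it.
u2: does not force it.
Worlds forcing the formula: {u1}.

1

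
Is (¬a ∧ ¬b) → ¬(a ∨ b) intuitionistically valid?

This is a constructively valid De Morgan direction (conjunction of negations to negated disjunction), which is intuitionistically derivable.
If both ¬a and ¬b hold at a world, no accessible world forces a or forces b, so none forces a ∨ b.

Yes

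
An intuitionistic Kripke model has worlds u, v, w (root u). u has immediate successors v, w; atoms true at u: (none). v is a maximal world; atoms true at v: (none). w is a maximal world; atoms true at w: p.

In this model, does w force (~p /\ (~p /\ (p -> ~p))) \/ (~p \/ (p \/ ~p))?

Yes

w ||- (~p /\ (~p /\ (p -> ~p))) \/ (~p \/ (p \/ ~p)) via the disjunct ~p \/ (p \/ ~p).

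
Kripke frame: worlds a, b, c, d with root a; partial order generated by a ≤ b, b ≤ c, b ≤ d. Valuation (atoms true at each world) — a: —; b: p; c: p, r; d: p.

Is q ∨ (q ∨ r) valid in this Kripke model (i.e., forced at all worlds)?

No

Not every world: a ⊮ q ∨ (q ∨ r).
a ⊮ q ∨ (q ∨ r): neither disjunct is forced at a.
a lacks atom q, so a ⊮ q.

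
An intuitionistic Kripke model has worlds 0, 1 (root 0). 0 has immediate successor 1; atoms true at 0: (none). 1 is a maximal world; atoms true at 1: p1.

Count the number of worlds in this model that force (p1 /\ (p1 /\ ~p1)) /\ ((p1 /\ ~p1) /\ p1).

0

0: does not force it — 0 ||-/- (p1 /\ (p1 /\ ~p1)) /\ ((p1 /\ ~p1) /\ p1) since 0 fails p1 /\ (p1 /\ ~p1).
1: does not force it — 1 ||-/- (p1 /\ (p1 /\ ~p1)) /\ ((p1 /\ ~p1) /\ p1) since 1 fails p1 /\ (p1 /\ ~p1).
Worlds forcing the formula: { }.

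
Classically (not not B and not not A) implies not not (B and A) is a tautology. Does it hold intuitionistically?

Yes

This is the distribution of double negation over conjunction, which is intuitionistically derivable.
Assume not not B, not not A, and not (B and A). From B we'd get not A (since B and A is refuted), contradicting not not A; so not B, contradicting not not B.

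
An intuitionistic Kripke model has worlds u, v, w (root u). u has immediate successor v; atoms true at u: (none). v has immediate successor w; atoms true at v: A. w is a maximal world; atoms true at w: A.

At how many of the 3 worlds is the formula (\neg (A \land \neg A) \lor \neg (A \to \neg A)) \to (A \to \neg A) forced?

u: does not force it — u \nVdash (\neg (A \land \neg A) \lor \neg (A \to \neg A)) \to (A \to \neg A): already at u itself, u \Vdash \neg (A \land \neg A) \lor \neg (A \to \neg A) but u \nVdash A \to \neg A.
v: does not force it.
w: does not force it.
Worlds forcing the formula: { }.

0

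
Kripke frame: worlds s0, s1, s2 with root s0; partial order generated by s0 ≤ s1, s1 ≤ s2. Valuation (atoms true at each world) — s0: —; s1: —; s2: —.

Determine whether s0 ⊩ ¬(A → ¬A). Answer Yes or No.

No

s0 ⊮ ¬(A → ¬A) since s0 is accessible from s0 and s0 ⊩ A → ¬A.
s0 ⊩ A → ¬A vacuously: no world accessible from s0 forces the antecedent A.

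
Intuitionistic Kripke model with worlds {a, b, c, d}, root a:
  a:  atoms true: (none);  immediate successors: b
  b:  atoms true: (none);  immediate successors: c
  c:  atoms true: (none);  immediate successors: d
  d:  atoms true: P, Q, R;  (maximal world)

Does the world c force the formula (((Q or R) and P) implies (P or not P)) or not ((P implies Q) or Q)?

c forces (((Q or R) and P) implies (P or not P)) or not ((P implies Q) or Q) via the disjunct ((Q or R) and P) implies (P or not P).

Yes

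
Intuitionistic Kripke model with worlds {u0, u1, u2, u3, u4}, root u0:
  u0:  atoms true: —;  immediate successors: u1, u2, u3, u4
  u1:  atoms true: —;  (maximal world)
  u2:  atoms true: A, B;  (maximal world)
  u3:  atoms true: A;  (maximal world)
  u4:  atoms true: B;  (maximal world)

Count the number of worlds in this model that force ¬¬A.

2

u0: does not force it — u0 ⊮ ¬¬A since u1 is accessible from u0 and u1 ⊩ ¬A.
u1: does not force it — u1 ⊮ ¬¬A since u1 is accessible from u1 and u1 ⊩ ¬A.
u2: forces it.
u3: forces it.
u4: does not force it.
Worlds forcing the formula: {u2, u3}.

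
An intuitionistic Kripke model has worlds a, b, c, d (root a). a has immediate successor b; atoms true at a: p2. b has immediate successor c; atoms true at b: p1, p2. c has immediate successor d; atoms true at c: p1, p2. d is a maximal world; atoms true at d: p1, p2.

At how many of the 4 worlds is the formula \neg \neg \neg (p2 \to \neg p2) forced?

4

a: forces it.
b: forces it.
c: forces it.
d: forces it.
Worlds forcing the formula: {a, b, c, d}.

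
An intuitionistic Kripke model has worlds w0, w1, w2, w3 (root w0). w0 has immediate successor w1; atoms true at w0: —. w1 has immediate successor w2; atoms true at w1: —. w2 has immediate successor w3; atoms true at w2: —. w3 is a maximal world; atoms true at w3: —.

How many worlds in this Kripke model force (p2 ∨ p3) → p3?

w0: forces it.
w1: forces it.
w2: forces it.
w3: forces it.
Worlds forcing the formula: {w0, w1, w2, w3}.

4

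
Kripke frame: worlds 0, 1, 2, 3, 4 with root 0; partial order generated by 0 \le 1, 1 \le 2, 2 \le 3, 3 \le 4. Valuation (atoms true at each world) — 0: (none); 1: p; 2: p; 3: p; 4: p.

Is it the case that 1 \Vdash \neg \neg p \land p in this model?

Yes

1 \Vdash \neg \neg p \land p since 1 forces both conjuncts.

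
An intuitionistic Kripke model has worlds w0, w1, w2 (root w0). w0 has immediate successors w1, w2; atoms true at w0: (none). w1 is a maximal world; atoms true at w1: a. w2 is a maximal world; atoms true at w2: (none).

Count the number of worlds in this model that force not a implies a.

1

w0: does not force it — w0 does not force not a implies a: at the accessible world w2, w2 forces not a but w2 does not force a.
w1: forces it.
w2: does not force it — w2 does not force not a implies a: already at w2 itself, w2 forces not a but w2 does not force a.
Worlds forcing the formula: {w1}.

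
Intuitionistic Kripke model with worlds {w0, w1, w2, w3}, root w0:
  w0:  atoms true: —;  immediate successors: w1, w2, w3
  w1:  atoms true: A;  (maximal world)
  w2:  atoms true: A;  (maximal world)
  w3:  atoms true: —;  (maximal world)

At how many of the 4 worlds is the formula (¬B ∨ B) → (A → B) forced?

1

w0: does not force it — w0 ⊮ (¬B ∨ B) → (A → B): already at w0 itself, w0 ⊩ ¬B ∨ B but w0 ⊮ A → B.
w1: does not force it.
w2: does not force it.
w3: forces it.
Worlds forcing the formula: {w3}.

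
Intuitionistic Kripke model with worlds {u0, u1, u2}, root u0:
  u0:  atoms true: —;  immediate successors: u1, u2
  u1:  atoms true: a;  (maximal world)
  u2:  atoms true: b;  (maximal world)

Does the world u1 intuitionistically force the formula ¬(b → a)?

u1 ⊮ ¬(b → a) since u1 is accessible from u1 and u1 ⊩ b → a.
u1 ⊩ b → a vacuously: no world accessible from u1 forces the antecedent b.

No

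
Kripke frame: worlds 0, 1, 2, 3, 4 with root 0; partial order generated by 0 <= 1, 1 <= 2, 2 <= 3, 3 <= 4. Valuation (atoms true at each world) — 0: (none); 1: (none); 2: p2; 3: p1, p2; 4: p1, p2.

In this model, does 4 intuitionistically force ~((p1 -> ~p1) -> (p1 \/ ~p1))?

No

4 ||-/- ~((p1 -> ~p1) -> (p1 \/ ~p1)) since 4 is accessible from 4 and 4 ||- (p1 -> ~p1) -> (p1 \/ ~p1).
4 ||- (p1 -> ~p1) -> (p1 \/ ~p1) vacuously: no world accessible from 4 forces the antecedent p1 -> ~p1.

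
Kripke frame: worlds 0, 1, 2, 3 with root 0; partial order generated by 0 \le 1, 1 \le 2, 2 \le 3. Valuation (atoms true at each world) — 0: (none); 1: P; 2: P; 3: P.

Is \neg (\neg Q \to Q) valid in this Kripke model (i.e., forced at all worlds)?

0 \Vdash \neg (\neg Q \to Q): no world accessible from 0 forces \neg Q \to Q.
Since the root 0 forces \neg (\neg Q \to Q) and forcing is persistent (monotone upward), every world forces it.

Yes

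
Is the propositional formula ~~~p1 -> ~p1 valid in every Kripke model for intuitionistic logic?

Yes

This is triple-negation reduction, which is intuitionistically derivable.
Assume ~~~p1 and suppose p1. Then ~~p1 (double-negation introduction), contradicting ~~~p1. So ~p1.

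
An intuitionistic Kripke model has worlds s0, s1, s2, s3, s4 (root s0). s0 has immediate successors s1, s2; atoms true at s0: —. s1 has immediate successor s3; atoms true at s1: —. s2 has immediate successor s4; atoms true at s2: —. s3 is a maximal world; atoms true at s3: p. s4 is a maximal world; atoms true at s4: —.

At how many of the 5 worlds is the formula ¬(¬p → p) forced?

s0: does not force it — s0 ⊮ ¬(¬p → p) since s1 is accessible from s0 and s1 ⊩ ¬p → p.
s1: does not force it — s1 ⊮ ¬(¬p → p) since s1 is accessible from s1 and s1 ⊩ ¬p → p.
s2: forces it.
s3: does not force it.
s4: forces it.
Worlds forcing the formula: {s2, s4}.

2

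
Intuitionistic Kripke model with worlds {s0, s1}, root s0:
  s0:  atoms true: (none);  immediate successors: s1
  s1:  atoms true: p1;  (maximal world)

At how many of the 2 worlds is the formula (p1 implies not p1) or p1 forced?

s0: does not force it — s0 does not force (p1 implies not p1) or p1: neither disjunct is forced at s0.
s1: forces it.
Worlds forcing the formula: {s1}.

1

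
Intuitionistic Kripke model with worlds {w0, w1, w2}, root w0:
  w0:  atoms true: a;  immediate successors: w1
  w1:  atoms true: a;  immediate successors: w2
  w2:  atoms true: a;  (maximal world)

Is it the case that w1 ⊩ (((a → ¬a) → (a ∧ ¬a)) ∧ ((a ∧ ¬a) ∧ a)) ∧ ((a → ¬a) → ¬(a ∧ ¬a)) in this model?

w1 ⊮ (((a → ¬a) → (a ∧ ¬a)) ∧ ((a ∧ ¬a) ∧ a)) ∧ ((a → ¬a) → ¬(a ∧ ¬a)) since w1 fails ((a → ¬a) → (a ∧ ¬a)) ∧ ((a ∧ ¬a) ∧ a).

No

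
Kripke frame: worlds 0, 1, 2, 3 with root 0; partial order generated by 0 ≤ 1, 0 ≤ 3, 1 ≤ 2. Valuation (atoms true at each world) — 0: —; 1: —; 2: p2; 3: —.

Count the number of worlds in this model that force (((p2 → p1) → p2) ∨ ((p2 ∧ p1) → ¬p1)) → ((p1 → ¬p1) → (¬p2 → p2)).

0: does not force it — 0 ⊮ (((p2 → p1) → p2) ∨ ((p2 ∧ p1) → ¬p1)) → ((p1 → ¬p1) → (¬p2 → p2)): already at 0 itself, 0 ⊩ ((p2 → p1) → p2) ∨ ((p2 ∧ p1) → ¬p1) but 0 ⊮ (p1 → ¬p1) → (¬p2 → p2).
1: forces it.
2: forces it.
3: does not force it — 3 ⊮ (((p2 → p1) → p2) ∨ ((p2 ∧ p1) → ¬p1)) → ((p1 → ¬p1) → (¬p2 → p2)): already at 3 itself, 3 ⊩ ((p2 → p1) → p2) ∨ ((p2 ∧ p1) → ¬p1) but 3 ⊮ (p1 → ¬p1) → (¬p2 → p2).
Worlds forcing the formula: {1, 2}.

2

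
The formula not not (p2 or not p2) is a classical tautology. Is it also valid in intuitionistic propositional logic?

This is the double negation of excluded middle, which is intuitionistically derivable.
Assuming not (p2 or not p2): from p2 we'd get p2 or not p2, so not p2; but then p2 or not p2 again — contradiction. Hence not not (p2 or not p2).

Yes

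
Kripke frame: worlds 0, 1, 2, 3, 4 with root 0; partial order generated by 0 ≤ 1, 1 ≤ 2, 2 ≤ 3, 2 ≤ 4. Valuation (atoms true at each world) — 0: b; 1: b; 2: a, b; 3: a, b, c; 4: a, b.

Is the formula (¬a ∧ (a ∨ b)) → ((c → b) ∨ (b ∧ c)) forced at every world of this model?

Yes

0 ⊩ (¬a ∧ (a ∨ b)) → ((c → b) ∨ (b ∧ c)) vacuously: no world accessible from 0 forces the antecedent ¬a ∧ (a ∨ b).
Since the root 0 forces (¬a ∧ (a ∨ b)) → ((c → b) ∨ (b ∧ c)) and forcing is persistent (monotone upward), every world forces it.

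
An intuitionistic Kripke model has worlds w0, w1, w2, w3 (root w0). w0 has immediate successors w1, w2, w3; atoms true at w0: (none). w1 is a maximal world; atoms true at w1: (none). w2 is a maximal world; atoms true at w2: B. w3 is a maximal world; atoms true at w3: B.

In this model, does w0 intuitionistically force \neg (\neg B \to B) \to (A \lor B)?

w0 \nVdash \neg (\neg B \to B) \to (A \lor B): at the accessible world w1, w1 \Vdash \neg (\neg B \to B) but w1 \nVdash A \lor B.
w1 \nVdash A \lor B: neither disjunct is forced at w1.
w1 lacks atom A, so w1 \nVdash A.

No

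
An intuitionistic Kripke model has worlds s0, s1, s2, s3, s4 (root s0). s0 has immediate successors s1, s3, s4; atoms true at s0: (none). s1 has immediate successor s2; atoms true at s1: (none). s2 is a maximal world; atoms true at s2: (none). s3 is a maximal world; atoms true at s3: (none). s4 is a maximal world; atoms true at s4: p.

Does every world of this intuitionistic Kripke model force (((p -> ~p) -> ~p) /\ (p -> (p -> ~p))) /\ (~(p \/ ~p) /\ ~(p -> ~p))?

No

Not every world: s0 ||-/- (((p -> ~p) -> ~p) /\ (p -> (p -> ~p))) /\ (~(p \/ ~p) /\ ~(p -> ~p)).
s0 ||-/- (((p -> ~p) -> ~p) /\ (p -> (p -> ~p))) /\ (~(p \/ ~p) /\ ~(p -> ~p)) since s0 fails ((p -> ~p) -> ~p) /\ (p -> (p -> ~p)).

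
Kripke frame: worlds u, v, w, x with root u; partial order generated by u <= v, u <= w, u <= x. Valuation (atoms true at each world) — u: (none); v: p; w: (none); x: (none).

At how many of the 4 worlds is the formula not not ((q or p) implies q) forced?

u: does not force it — u does not force not not ((q or p) implies q) since v is accessible from u and v forces not ((q or p) implies q).
v: does not force it — v does not force not not ((q or p) implies q) since v is accessible from v and v forces not ((q or p) implies q).
w: forces it.
x: forces it.
Worlds forcing the formula: {w, x}.

2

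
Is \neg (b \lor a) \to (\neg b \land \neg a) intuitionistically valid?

Yes

This is a constructively valid De Morgan direction (negated disjunction to conjunction of negations), which is intuitionistically derivable.
From \neg (b \lor a): if b held then b \lor a would, contradiction — so \neg b; similarly \neg a.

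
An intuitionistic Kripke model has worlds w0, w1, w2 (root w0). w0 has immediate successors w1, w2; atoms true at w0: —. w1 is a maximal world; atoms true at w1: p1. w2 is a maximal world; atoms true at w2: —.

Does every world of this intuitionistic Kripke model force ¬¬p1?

No

Not every world: w0 ⊮ ¬¬p1.
w0 ⊮ ¬¬p1 since w2 is accessible from w0 and w2 ⊩ ¬p1.
w2 ⊩ ¬p1: no world accessible from w2 forces p1.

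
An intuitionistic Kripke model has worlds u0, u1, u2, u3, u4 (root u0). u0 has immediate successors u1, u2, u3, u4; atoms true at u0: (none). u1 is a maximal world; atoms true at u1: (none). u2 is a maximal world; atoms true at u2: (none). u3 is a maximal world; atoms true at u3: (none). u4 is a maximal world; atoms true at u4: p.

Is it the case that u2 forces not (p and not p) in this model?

u2 forces not (p and not p): no world accessible from u2 forces p and not p.

Yes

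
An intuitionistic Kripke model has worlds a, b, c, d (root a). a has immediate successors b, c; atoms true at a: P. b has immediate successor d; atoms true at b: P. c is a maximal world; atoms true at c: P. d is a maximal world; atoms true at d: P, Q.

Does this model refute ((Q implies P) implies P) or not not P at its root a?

No

a forces ((Q implies P) implies P) or not not P via the disjunct (Q implies P) implies P.
So the root a forces ((Q implies P) implies P) or not not P; the model is not a countermodel.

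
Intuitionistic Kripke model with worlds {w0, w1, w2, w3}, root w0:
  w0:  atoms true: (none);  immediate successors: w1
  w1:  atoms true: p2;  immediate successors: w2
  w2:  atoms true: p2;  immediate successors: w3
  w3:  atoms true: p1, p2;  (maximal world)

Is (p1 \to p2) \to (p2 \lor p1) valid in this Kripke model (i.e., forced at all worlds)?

Not every world: w0 \nVdash (p1 \to p2) \to (p2 \lor p1).
w0 \nVdash (p1 \to p2) \to (p2 \lor p1): already at w0 itself, w0 \Vdash p1 \to p2 but w0 \nVdash p2 \lor p1.
w0 \nVdash p2 \lor p1: neither disjunct is forced at w0.
w0 lacks atom p2, so w0 \nVdash p2.

No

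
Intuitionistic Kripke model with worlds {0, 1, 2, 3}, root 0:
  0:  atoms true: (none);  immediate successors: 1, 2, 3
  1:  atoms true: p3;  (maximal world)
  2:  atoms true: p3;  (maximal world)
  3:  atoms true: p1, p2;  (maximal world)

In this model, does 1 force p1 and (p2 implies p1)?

No

1 does not force p1 and (p2 implies p1) since 1 fails p1.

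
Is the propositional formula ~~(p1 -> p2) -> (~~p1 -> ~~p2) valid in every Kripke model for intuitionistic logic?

This is the distribution of double negation over implication, which is intuitionistically derivable.
Assume ~~(p1 -> p2) and ~~p1; suppose ~p2. Then p1 -> p2 would give ~p1 (by contraposition), contradicting ~~p1; so ~(p1 -> p2), contradicting ~~(p1 -> p2). Hence ~~p2.

Yes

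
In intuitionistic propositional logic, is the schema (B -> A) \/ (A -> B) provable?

No

This is the Gödel–Dummett linearity axiom, which is not intuitionistically valid.
A Kripke countermodel: worlds u0, u1, u2; order generated by u0 <= u1, u0 <= u2; atoms true at each world — u0:{}; u1:{B}; u2:{A}.
u0 ||-/- (B -> A) \/ (A -> B): neither disjunct is forced at u0.
u0 ||-/- B -> A: at the accessible world u1, u1 ||- B but u1 ||-/- A.
u1 lacks atom A, so u1 ||-/- A.
So the root u0 does not force the formula.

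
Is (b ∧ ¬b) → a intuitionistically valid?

Yes

This is an instance of ex falso quodlibet, which is intuitionistically derivable.
No world can force both b and ¬b, so the antecedent b ∧ ¬b is never forced and the implication holds vacuously at every world.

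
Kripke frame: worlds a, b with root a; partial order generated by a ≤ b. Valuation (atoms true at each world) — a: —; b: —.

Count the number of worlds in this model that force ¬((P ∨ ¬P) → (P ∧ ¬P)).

2

a: forces it.
b: forces it.
Worlds forcing the formula: {a, b}.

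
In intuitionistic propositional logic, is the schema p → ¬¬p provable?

Yes

This is double-negation introduction, which is intuitionistically derivable.
If a world forces p then every accessible world forces p (persistence), so none forces ¬p; hence ¬¬p.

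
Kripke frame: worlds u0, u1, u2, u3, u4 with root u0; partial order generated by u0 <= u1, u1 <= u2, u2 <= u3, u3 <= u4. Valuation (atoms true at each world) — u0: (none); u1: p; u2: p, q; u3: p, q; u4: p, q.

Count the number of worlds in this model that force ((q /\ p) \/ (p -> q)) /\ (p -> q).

3

u0: does not force it — u0 ||-/- ((q /\ p) \/ (p -> q)) /\ (p -> q) since u0 fails (q /\ p) \/ (p -> q).
u1: does not force it — u1 ||-/- ((q /\ p) \/ (p -> q)) /\ (p -> q) since u1 fails (q /\ p) \/ (p -> q).
u2: forces it.
u3: forces it.
u4: forces it.
Worlds forcing the formula: {u2, u3, u4}.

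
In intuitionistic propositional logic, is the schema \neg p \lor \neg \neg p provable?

No

This is the weak law of excluded middle, which is not intuitionistically valid.
A Kripke countermodel: worlds w0, w1, w2; order generated by w0 \le w1, w0 \le w2; atoms true at each world — w0:{}; w1:{p}; w2:{}.
w0 \nVdash \neg p \lor \neg \neg p: neither disjunct is forced at w0.
w0 \nVdash \neg p since w1 is accessible from w0 and w1 \Vdash p.
So the root w0 does not force the formula.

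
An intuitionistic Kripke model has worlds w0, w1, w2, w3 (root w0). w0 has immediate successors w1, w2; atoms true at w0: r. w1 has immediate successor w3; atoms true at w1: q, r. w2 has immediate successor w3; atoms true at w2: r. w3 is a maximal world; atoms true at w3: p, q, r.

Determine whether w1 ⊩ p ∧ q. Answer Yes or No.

w1 ⊮ p ∧ q since w1 fails p.

No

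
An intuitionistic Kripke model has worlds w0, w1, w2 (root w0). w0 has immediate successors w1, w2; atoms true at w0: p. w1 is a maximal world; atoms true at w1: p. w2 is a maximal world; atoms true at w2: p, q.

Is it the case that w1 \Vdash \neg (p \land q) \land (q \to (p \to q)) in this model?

w1 \Vdash \neg (p \land q) \land (q \to (p \to q)) since w1 forces both conjuncts.

Yes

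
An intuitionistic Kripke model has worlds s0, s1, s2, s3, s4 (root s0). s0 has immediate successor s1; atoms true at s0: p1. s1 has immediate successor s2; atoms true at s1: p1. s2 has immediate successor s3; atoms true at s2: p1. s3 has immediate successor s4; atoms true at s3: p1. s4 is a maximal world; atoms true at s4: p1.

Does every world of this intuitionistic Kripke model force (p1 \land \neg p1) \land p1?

Not every world: s0 \nVdash (p1 \land \neg p1) \land p1.
s0 \nVdash (p1 \land \neg p1) \land p1 since s0 fails p1 \land \neg p1.

No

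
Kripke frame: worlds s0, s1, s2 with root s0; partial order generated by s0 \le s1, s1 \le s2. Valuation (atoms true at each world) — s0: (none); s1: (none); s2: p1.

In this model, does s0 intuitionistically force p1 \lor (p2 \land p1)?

No

s0 \nVdash p1 \lor (p2 \land p1): neither disjunct is forced at s0.
s0 lacks atom p1, so s0 \nVdash p1.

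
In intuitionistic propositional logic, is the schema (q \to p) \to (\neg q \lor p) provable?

This is the material-implication-as-disjunction principle, which is not intuitionistically valid.
A Kripke countermodel: worlds s0, s1; order generated by s0 \le s1; atoms true at each world — s0:{}; s1:{p,q}.
s0 \nVdash (q \to p) \to (\neg q \lor p): already at s0 itself, s0 \Vdash q \to p but s0 \nVdash \neg q \lor p.
s0 \nVdash \neg q \lor p: neither disjunct is forced at s0.
s0 \nVdash \neg q since s1 is accessible from s0 and s1 \Vdash q.
So the root s0 does not force the formula.

No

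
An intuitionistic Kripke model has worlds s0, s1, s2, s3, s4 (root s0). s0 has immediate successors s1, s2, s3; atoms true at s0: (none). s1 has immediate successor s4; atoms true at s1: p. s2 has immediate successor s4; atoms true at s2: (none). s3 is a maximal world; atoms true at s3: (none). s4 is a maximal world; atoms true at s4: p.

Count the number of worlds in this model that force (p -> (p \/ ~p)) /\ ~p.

1

s0: does not force it — s0 ||-/- (p -> (p \/ ~p)) /\ ~p since s0 fails ~p.
s1: does not force it — s1 ||-/- (p -> (p \/ ~p)) /\ ~p since s1 fails ~p.
s2: does not force it.
s3: forces it.
s4: does not force it.
Worlds forcing the formula: {s3}.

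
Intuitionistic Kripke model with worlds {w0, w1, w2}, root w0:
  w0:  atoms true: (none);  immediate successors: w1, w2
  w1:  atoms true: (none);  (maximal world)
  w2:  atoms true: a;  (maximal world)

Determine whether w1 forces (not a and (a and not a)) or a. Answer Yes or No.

w1 does not force (not a and (a and not a)) or a: neither disjunct is forced at w1.
w1 does not force not a and (a and not a) since w1 fails a and not a.

No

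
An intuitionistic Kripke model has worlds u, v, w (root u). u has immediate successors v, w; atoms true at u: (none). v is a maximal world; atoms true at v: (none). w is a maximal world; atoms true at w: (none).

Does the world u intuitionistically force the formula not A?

Yes

u forces not A: no world accessible from u forces A.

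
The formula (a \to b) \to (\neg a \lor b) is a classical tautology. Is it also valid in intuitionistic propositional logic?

This is the material-implication-as-disjunction principle, which is not intuitionistically valid.
A Kripke countermodel: worlds s0, s1; order generated by s0 \le s1; atoms true at each world — s0:{}; s1:{a,b}.
s0 \nVdash (a \to b) \to (\neg a \lor b): already at s0 itself, s0 \Vdash a \to b but s0 \nVdash \neg a \lor b.
s0 \nVdash \neg a \lor b: neither disjunct is forced at s0.
s0 \nVdash \neg a since s1 is accessible from s0 and s1 \Vdash a.
So the root s0 does not force the formula.

No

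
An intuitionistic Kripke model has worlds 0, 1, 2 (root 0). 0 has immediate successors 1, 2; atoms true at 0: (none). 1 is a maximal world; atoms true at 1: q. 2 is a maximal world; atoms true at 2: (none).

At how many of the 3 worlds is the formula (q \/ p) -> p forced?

1

0: does not force it — 0 ||-/- (q \/ p) -> p: at the accessible world 1, 1 ||- q \/ p but 1 ||-/- p.
1: does not force it — 1 ||-/- (q \/ p) -> p: already at 1 itself, 1 ||- q \/ p but 1 ||-/- p.
2: forces it.
Worlds forcing the formula: {2}.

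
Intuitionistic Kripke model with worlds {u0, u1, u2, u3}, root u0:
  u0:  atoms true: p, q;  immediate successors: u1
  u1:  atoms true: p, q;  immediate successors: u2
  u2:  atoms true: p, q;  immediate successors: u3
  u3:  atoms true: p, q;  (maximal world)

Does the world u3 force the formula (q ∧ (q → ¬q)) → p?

u3 ⊩ (q ∧ (q → ¬q)) → p vacuously: no world accessible from u3 forces the antecedent q ∧ (q → ¬q).

Yes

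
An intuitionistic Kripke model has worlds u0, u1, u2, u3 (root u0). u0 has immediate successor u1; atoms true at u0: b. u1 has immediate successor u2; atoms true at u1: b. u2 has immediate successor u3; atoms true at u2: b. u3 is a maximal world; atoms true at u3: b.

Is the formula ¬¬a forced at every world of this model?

No

Not every world: u0 ⊮ ¬¬a.
u0 ⊮ ¬¬a since u0 is accessible from u0 and u0 ⊩ ¬a.
u0 ⊩ ¬a: no world accessible from u0 forces a.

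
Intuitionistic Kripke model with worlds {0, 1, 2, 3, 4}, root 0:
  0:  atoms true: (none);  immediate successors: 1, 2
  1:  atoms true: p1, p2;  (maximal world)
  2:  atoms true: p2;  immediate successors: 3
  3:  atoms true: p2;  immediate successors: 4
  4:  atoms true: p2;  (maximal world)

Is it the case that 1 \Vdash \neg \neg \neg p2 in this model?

No

1 \nVdash \neg \neg \neg p2 since 1 is accessible from 1 and 1 \Vdash \neg \neg p2.
1 \Vdash \neg \neg p2: no world accessible from 1 forces \neg p2.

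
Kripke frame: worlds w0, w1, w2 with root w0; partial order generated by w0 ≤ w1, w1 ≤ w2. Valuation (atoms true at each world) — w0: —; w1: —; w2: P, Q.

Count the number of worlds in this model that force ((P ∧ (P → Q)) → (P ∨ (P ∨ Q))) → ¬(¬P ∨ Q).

0

w0: does not force it — w0 ⊮ ((P ∧ (P → Q)) → (P ∨ (P ∨ Q))) → ¬(¬P ∨ Q): already at w0 itself, w0 ⊩ (P ∧ (P → Q)) → (P ∨ (P ∨ Q)) but w0 ⊮ ¬(¬P ∨ Q).
w1: does not force it.
w2: does not force it.
Worlds forcing the formula: { }.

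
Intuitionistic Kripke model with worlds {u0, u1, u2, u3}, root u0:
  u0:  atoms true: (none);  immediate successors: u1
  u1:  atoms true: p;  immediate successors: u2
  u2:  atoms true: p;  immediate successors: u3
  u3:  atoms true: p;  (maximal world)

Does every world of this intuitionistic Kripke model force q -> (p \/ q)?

u0 ||- q -> (p \/ q) vacuously: no world accessible from u0 forces the antecedent q.
Since the root u0 forces q -> (p \/ q) and forcing is persistent (monotone upward), every world forces it.

Yes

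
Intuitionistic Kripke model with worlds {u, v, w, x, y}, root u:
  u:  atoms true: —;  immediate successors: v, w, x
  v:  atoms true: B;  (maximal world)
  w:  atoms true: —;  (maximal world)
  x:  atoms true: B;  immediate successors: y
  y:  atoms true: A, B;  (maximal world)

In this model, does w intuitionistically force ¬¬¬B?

w ⊩ ¬¬¬B: no world accessible from w forces ¬¬B.

Yes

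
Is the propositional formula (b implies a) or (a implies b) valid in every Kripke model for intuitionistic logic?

No

This is the Gödel–Dummett linearity axiom, which is not intuitionistically valid.
A Kripke countermodel: worlds u0, u1, u2; order generated by u0 <= u1, u0 <= u2; atoms true at each world — u0:{}; u1:{b}; u2:{a}.
u0 does not force (b implies a) or (a implies b): neither disjunct is forced at u0.
u0 does not force b implies a: at the accessible world u1, u1 forces b but u1 does not force a.
u1 lacks atom a, so u1 does not force a.
So the root u0 does not force the formula.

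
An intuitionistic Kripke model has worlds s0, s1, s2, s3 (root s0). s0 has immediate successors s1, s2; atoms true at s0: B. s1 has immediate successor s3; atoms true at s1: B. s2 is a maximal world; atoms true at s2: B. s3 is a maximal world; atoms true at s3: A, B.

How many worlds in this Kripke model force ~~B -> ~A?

s0: does not force it — s0 ||-/- ~~B -> ~A: already at s0 itself, s0 ||- ~~B but s0 ||-/- ~A.
s1: does not force it.
s2: forces it.
s3: does not force it.
Worlds forcing the formula: {s2}.

1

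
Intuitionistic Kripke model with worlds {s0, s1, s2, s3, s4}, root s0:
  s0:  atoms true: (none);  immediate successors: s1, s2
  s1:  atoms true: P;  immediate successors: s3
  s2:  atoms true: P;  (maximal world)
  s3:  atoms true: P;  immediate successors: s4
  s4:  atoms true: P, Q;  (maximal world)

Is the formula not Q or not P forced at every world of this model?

Not every world: s0 does not force not Q or not P.
s0 does not force not Q or not P: neither disjunct is forced at s0.
s0 does not force not Q since s4 is accessible from s0 and s4 forces Q.

No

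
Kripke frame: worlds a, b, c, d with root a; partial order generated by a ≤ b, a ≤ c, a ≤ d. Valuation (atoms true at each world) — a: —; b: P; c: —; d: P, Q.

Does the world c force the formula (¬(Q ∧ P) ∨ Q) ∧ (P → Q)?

c ⊩ (¬(Q ∧ P) ∨ Q) ∧ (P → Q) since c forces both conjuncts.

Yes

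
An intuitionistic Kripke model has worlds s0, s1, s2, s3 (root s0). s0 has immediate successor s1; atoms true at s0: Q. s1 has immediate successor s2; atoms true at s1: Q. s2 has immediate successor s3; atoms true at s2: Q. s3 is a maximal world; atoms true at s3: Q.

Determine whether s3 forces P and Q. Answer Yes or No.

s3 does not force P and Q since s3 fails P.

No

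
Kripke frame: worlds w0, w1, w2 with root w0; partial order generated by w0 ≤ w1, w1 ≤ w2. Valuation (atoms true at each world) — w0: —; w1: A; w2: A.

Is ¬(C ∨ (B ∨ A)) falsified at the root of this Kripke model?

w0 ⊮ ¬(C ∨ (B ∨ A)) since w1 is accessible from w0 and w1 ⊩ C ∨ (B ∨ A).
w1 ⊩ C ∨ (B ∨ A) via the disjunct B ∨ A.
So the root w0 does not force ¬(C ∨ (B ∨ A)); the model is a countermodel.

Yes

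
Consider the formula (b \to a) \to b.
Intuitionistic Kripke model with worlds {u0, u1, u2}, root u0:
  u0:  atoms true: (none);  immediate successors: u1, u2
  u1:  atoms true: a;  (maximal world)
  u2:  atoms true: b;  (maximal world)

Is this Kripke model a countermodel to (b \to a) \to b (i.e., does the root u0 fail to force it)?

u0 \nVdash (b \to a) \to b: at the accessible world u1, u1 \Vdash b \to a but u1 \nVdash b.
u1 lacks atom b, so u1 \nVdash b.
So the root u0 does not force (b \to a) \to b; the model is a countermodel.

Yes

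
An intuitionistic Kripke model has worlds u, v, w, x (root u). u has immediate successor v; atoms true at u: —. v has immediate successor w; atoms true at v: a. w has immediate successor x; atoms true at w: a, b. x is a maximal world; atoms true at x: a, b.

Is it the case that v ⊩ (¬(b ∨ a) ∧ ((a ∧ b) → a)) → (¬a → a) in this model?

v ⊩ (¬(b ∨ a) ∧ ((a ∧ b) → a)) → (¬a → a) vacuously: no world accessible from v forces the antecedent ¬(b ∨ a) ∧ ((a ∧ b) → a).

Yes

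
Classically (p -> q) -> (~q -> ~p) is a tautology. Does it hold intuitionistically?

This is the forward direction of contraposition, which is intuitionistically derivable.
Assume p -> q and ~q. If p held then q would follow, contradicting ~q; so ~p.

Yes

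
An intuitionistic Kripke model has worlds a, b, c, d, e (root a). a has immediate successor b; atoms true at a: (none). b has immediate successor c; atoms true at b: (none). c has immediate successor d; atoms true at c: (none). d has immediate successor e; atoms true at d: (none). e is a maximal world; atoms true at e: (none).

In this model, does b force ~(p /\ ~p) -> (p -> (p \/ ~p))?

Yes

b ||- ~(p /\ ~p) -> (p -> (p \/ ~p)): every world accessible from b that forces ~(p /\ ~p) (namely b, c, d, e) also forces p -> (p \/ ~p).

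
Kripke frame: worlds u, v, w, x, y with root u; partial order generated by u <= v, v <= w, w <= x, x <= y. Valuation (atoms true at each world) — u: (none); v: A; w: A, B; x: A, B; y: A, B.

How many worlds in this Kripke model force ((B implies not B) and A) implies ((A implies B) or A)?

u: forces it.
v: forces it.
w: forces it.
x: forces it.
y: forces it.
Worlds forcing the formula: {u, v, w, x, y}.

5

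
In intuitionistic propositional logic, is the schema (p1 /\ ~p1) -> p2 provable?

This is an instance of ex falso quodlibet, which is intuitionistically derivable.
No world can force both p1 and ~p1, so the antecedent p1 /\ ~p1 is never forced and the implication holds vacuously at every world.

Yes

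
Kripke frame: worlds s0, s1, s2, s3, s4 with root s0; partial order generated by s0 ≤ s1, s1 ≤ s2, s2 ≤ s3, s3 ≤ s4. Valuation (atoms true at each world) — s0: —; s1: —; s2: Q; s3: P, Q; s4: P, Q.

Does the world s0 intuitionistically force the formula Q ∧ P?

s0 ⊮ Q ∧ P since s0 fails Q.

No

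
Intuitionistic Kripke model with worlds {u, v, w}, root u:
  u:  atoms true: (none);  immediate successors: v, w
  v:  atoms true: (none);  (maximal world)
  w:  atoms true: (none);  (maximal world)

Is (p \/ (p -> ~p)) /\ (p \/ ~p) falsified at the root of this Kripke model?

No

u ||- (p \/ (p -> ~p)) /\ (p \/ ~p) since u forces both conjuncts.
So the root u forces (p \/ (p -> ~p)) /\ (p \/ ~p); the model is not a countermodel.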